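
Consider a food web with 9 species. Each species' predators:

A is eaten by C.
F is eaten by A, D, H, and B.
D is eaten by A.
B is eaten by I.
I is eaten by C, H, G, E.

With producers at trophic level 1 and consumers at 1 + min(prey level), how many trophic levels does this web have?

Producers (level 1): F.
Following each consumer down to its lowest-level prey: F → B → I → G (levels 1 through 4).
All prey of G (I 3) are at level 3 or above, so G is at level 1 + 3 = 4.
Every consumer has at least one prey at level 3 or below, so none exceeds level 4.

4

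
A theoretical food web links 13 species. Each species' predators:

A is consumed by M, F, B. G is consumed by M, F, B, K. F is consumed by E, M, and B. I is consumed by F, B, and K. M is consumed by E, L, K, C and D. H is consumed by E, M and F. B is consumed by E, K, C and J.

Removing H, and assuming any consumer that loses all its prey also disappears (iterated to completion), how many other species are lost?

Remove H.
Every predator of it retains at least one other prey: F still has A, I, G; M still has A, G, F; E still has F, M, B.
No consumer loses all prey, so no secondary extinctions occur.

0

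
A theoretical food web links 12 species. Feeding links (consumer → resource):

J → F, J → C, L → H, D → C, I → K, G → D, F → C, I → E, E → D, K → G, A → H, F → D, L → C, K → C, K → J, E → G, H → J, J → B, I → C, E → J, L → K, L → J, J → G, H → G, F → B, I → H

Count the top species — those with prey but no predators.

Top species (has prey, but nothing eats it): A, L, I.
Count: 3.

3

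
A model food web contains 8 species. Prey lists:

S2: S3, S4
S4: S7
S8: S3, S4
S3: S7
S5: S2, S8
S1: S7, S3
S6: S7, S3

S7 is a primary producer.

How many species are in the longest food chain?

One longest chain: S7 → S3 → S2 → S5.
It has 4 species and 3 links.

4 species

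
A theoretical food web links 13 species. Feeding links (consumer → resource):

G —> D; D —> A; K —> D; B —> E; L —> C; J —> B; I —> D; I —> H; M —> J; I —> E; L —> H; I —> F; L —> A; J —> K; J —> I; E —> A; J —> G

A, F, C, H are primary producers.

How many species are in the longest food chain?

One longest chain: A → D → G → J → M.
It has 5 species and 4 links.

5 species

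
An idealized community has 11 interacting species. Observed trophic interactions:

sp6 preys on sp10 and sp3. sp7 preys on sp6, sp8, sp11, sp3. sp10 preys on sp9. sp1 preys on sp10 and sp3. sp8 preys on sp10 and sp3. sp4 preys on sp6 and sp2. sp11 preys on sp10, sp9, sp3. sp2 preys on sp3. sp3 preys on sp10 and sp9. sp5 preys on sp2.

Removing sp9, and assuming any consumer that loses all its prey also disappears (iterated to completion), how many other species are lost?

10

Remove sp9.
Round 1: sp10 (all prey gone) → extinct.
Round 2: sp3 (all prey gone) → extinct.
Round 3: sp11 (all prey gone), sp8 (all prey gone), sp1 (all prey gone), sp2 (all prey gone), sp6 (all prey gone) → extinct.
Round 4: sp5 (all prey gone), sp4 (all prey gone), sp7 (all prey gone) → extinct.
No further losses. Total secondary extinctions: 10.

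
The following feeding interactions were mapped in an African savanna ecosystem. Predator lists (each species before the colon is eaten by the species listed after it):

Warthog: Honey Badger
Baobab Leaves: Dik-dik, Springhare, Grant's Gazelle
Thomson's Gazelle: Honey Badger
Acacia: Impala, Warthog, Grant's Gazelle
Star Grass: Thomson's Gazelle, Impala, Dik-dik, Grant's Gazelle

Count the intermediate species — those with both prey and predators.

2

Intermediate species (has both prey and predators): Thomson's Gazelle, Warthog.
Count: 2.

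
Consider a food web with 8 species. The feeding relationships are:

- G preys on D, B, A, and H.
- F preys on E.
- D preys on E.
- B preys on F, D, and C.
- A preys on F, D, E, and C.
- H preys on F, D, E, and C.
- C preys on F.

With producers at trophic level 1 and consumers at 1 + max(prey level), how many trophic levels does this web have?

Producers (level 1): E.
E → F → C → B → G gives G level 5.
No species has a prey at level 5, so no species reaches level 6.

5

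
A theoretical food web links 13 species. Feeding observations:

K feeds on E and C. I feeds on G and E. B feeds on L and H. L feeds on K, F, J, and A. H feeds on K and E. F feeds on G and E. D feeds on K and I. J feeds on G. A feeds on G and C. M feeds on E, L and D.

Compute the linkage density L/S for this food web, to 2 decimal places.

There are L = 22 links among S = 13 species.
L/S = 22/13 = 1.6923 ≈ 1.69.

L/S = 1.69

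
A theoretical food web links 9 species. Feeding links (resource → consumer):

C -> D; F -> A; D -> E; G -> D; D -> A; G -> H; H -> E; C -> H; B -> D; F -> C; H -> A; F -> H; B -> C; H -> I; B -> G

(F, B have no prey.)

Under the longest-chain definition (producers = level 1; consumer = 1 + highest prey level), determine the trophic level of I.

B is a producer → level 1.
G eats B → level 2.
H eats G (level 2); other prey at levels: F 1, C 2 → level 3.
I eats H → level 4.

Trophic level 4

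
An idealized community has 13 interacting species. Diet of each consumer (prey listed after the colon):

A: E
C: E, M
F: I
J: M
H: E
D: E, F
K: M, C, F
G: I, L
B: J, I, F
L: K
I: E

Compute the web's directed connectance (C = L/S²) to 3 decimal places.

C = 0.107

The web has S = 13 species and L = 18 feeding links.
C = L / S² = 18 / 169 = 0.1065 ≈ 0.107.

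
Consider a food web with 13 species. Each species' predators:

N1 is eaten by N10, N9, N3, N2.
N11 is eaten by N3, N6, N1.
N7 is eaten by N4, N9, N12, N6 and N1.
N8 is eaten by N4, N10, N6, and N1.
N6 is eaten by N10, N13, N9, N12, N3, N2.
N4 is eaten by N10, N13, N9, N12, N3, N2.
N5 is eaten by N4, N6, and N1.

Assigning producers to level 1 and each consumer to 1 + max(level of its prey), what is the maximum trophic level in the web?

3

Producers (level 1): N5, N8, N7, N11.
N5 → N4 → N13 gives N13 level 3.
No species has a prey at level 3, so no species reaches level 4.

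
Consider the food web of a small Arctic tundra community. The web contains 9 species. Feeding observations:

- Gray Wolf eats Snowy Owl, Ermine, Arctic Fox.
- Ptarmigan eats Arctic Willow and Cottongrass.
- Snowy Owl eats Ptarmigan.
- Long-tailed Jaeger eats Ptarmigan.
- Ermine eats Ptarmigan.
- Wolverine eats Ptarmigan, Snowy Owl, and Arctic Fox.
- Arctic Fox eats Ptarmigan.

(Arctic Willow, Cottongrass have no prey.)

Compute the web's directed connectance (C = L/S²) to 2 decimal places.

The web has S = 9 species and L = 12 feeding links.
C = L / S² = 12 / 81 = 0.1481 ≈ 0.15.

C = 0.15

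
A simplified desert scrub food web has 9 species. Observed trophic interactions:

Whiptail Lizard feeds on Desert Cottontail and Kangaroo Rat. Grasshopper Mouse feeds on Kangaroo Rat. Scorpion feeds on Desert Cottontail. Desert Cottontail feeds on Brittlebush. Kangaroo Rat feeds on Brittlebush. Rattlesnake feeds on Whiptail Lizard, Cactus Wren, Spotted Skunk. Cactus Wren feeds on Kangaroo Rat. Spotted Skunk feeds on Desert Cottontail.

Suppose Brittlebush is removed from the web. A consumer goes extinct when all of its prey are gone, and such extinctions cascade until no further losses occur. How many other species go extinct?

Remove Brittlebush.
Round 1: Desert Cottontail (all prey gone), Kangaroo Rat (all prey gone) → extinct.
Round 2: Grasshopper Mouse (all prey gone), Scorpion (all prey gone), Cactus Wren (all prey gone), Whiptail Lizard (all prey gone), Spotted Skunk (all prey gone) → extinct.
Round 3: Rattlesnake (all prey gone) → extinct.
No further losses. Total secondary extinctions: 8.

8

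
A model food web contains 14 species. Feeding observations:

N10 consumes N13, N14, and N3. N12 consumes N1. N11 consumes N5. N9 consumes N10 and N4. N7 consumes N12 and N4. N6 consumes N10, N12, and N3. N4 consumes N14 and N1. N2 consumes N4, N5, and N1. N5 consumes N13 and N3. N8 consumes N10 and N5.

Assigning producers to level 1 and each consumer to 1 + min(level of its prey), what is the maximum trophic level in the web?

3

Producers (level 1): N13, N1, N14, N3.
Following each consumer down to its lowest-level prey: N13 → N5 → N8 (levels 1 through 3).
All prey of N8 (N5 2, N10 2) are at level 2 or above, so N8 is at level 1 + 2 = 3.
Every consumer has at least one prey at level 2 or below, so none exceeds level 3.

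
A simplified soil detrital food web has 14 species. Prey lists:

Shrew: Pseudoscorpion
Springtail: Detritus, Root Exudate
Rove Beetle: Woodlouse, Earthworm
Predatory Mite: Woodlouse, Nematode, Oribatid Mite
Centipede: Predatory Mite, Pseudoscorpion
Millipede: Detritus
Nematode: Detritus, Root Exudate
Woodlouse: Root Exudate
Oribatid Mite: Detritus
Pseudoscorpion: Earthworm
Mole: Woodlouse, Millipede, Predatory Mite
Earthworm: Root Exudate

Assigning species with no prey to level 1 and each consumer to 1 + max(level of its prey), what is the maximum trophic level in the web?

Basal resources (level 1): Detritus, Root Exudate.
Root Exudate → Woodlouse → Predatory Mite → Centipede gives Centipede level 4.
No species has a prey at level 4, so no species reaches level 5.

4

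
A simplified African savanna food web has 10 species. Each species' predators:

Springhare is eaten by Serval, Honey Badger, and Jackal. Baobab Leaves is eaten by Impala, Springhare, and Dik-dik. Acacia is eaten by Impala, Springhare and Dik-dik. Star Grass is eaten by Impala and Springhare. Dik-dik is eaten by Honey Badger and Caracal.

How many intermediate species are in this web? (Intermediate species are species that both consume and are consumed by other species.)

2

Intermediate species (has both prey and predators): Dik-dik, Springhare.
Count: 2.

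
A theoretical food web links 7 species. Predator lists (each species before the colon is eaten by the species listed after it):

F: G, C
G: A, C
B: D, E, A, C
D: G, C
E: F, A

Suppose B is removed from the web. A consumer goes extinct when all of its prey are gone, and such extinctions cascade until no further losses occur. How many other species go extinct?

Remove B.
Round 1: D (all prey gone), E (all prey gone) → extinct.
Round 2: F (all prey gone) → extinct.
Round 3: G (all prey gone) → extinct.
Round 4: A (all prey gone), C (all prey gone) → extinct.
No further losses. Total secondary extinctions: 6.

6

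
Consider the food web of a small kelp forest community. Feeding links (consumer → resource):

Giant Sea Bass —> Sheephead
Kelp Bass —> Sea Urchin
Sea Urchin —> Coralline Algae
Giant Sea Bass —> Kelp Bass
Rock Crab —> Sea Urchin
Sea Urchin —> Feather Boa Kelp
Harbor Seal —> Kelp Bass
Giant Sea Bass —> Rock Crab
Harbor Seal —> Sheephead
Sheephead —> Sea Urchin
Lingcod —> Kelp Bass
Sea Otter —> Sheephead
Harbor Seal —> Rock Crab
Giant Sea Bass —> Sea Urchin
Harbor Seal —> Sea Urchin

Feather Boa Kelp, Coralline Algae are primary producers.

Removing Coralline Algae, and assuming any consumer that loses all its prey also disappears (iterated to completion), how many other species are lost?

0

Remove Coralline Algae.
Every predator of it retains at least one other prey: Sea Urchin still has Feather Boa Kelp.
No consumer loses all prey, so no secondary extinctions occur.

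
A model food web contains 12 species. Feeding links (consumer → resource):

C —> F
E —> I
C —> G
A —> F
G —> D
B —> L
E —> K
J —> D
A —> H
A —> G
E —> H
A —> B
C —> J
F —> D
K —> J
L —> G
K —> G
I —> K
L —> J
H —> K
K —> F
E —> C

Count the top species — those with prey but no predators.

Top species (has prey, but nothing eats it): E, A.
Count: 2.

2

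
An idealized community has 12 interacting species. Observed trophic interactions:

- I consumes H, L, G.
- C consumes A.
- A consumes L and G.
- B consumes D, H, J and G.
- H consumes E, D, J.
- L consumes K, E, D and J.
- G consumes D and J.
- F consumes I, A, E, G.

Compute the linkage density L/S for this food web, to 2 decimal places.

There are L = 23 links among S = 12 species.
L/S = 23/12 = 1.9167 ≈ 1.92.

L/S = 1.92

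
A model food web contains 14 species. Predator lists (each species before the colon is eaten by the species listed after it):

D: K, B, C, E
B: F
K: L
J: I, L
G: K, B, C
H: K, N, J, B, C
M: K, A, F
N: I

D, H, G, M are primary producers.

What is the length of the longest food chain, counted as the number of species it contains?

One longest chain: H → N → I.
It has 3 species and 2 links.

3 species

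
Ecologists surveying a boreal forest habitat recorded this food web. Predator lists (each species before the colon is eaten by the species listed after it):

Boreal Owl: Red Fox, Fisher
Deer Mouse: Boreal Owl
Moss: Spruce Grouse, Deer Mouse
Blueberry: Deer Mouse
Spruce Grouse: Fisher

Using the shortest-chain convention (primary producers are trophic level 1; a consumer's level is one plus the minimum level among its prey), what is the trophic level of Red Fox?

Trophic level 4

Blueberry is a producer → level 1.
Deer Mouse eats Blueberry → level 2.
Boreal Owl eats Deer Mouse → level 3.
Red Fox eats Boreal Owl → level 4.
No prey of Red Fox is below level 3, so 4 is the minimum.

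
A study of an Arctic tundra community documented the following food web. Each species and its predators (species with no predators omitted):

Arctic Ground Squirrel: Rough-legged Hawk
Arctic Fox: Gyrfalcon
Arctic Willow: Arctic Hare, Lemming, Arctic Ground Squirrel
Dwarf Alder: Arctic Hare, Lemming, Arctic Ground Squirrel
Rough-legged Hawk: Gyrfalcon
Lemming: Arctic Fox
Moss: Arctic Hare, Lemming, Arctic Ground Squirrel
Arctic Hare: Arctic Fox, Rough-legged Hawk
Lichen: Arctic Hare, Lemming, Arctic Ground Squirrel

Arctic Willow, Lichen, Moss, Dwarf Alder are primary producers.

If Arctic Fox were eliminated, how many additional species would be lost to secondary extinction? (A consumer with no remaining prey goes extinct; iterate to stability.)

Remove Arctic Fox.
Every predator of it retains at least one other prey: Gyrfalcon still has Rough-legged Hawk.
No consumer loses all prey, so no secondary extinctions occur.

0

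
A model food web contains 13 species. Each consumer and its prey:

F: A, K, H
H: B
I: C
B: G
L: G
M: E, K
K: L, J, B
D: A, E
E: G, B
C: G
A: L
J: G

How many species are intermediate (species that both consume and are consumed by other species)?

Intermediate species (has both prey and predators): L, C, J, B, A, E, K, H.
Count: 8.

8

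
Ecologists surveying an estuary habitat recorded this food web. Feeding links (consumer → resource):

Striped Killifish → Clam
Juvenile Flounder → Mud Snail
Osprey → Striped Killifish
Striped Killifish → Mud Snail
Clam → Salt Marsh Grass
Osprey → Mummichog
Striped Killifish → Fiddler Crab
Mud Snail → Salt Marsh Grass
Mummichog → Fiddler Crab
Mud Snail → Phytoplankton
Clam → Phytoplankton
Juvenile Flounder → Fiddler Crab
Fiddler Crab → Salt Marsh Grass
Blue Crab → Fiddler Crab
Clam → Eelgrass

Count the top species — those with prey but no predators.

Top species (has prey, but nothing eats it): Blue Crab, Juvenile Flounder, Osprey.
Count: 3.

3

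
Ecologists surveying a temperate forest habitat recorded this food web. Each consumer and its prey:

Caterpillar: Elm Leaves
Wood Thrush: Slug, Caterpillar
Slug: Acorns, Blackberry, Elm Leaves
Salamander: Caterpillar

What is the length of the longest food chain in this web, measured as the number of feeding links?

2 links

One longest chain: Elm Leaves → Caterpillar → Salamander.
It has 3 species and 2 links.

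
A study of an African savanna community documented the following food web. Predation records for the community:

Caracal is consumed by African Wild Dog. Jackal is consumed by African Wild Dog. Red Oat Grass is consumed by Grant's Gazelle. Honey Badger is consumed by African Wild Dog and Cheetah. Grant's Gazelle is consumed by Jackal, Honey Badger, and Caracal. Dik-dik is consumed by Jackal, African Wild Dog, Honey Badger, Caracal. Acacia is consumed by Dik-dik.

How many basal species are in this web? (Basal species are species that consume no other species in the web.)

Basal species (no prey listed): Acacia, Red Oat Grass.
Count: 2.

2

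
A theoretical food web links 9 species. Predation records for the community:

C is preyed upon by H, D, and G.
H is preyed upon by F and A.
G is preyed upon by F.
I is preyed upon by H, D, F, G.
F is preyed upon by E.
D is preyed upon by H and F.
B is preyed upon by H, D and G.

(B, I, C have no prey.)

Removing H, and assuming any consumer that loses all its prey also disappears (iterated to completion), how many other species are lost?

1

Remove H.
Round 1: A (all prey gone) → extinct.
No further losses. Total secondary extinctions: 1.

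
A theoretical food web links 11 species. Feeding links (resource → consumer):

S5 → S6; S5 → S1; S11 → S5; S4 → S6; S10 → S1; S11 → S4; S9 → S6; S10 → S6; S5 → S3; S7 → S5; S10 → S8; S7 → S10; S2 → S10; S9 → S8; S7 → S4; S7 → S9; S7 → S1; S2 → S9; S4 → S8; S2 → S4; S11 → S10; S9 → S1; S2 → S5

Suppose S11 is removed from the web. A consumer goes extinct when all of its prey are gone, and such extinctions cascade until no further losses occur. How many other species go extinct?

0

Remove S11.
Every predator of it retains at least one other prey: S4 still has S7, S2; S5 still has S7, S2; S10 still has S7, S2.
No consumer loses all prey, so no secondary extinctions occur.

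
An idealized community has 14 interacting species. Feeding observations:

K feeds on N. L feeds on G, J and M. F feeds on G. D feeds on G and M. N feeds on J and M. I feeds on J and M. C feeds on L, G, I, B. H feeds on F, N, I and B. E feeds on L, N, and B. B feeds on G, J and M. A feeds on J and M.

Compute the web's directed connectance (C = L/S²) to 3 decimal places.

C = 0.138

The web has S = 14 species and L = 27 feeding links.
C = L / S² = 27 / 196 = 0.1378 ≈ 0.138.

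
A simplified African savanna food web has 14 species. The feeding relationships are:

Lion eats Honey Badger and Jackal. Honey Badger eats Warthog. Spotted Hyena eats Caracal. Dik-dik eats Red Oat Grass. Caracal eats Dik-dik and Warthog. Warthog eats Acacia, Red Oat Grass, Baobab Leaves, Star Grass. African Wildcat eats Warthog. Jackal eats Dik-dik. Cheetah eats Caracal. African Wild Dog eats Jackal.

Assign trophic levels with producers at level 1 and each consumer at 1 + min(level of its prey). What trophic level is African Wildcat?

Star Grass is a producer → level 1.
Warthog eats Star Grass → level 2.
African Wildcat eats Warthog → level 3.
No prey of African Wildcat is below level 2, so 3 is the minimum.

Trophic level 3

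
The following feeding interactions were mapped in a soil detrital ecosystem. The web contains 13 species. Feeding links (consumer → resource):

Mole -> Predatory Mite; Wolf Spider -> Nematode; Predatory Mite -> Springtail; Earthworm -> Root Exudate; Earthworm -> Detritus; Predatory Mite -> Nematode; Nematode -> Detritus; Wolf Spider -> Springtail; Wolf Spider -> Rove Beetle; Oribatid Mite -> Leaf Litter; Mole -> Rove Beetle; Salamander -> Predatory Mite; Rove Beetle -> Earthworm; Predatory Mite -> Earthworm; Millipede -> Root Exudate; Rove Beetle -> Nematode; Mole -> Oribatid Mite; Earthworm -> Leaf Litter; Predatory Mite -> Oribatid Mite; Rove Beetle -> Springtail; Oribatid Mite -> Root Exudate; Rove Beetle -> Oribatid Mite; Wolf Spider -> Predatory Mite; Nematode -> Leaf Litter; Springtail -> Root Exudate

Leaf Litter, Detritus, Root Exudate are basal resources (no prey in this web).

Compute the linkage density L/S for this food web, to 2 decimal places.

L/S = 1.92

There are L = 25 links among S = 13 species.
L/S = 25/13 = 1.9231 ≈ 1.92.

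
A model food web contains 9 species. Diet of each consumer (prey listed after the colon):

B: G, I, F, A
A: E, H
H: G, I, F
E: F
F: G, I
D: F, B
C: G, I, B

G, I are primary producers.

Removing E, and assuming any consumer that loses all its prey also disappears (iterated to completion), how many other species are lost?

0

Remove E.
Every predator of it retains at least one other prey: A still has H.
No consumer loses all prey, so no secondary extinctions occur.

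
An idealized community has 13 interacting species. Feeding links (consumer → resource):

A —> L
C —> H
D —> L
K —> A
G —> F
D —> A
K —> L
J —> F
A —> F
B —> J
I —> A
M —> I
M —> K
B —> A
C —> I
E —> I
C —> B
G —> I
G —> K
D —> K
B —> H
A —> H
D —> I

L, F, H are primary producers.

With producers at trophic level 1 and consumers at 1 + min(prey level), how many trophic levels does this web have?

Producers (level 1): L, F, H.
Following each consumer down to its lowest-level prey: L → A → I → E (levels 1 through 4).
All prey of E (I 3) are at level 3 or above, so E is at level 1 + 3 = 4.
Every consumer has at least one prey at level 3 or below, so none exceeds level 4.

4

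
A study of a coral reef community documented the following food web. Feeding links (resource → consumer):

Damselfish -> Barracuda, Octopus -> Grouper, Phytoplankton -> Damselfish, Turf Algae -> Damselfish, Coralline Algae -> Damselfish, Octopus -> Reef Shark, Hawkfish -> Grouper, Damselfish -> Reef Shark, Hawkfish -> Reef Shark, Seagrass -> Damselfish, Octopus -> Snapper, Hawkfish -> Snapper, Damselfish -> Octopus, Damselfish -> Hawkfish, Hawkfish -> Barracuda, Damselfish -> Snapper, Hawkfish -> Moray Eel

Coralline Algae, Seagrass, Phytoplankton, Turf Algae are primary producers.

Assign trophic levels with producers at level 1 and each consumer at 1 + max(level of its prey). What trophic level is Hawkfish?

Trophic level 3

Coralline Algae is a producer → level 1.
Damselfish eats Coralline Algae (level 1); other prey at levels: Seagrass 1, Phytoplankton 1, Turf Algae 1 → level 2.
Hawkfish eats Damselfish → level 3.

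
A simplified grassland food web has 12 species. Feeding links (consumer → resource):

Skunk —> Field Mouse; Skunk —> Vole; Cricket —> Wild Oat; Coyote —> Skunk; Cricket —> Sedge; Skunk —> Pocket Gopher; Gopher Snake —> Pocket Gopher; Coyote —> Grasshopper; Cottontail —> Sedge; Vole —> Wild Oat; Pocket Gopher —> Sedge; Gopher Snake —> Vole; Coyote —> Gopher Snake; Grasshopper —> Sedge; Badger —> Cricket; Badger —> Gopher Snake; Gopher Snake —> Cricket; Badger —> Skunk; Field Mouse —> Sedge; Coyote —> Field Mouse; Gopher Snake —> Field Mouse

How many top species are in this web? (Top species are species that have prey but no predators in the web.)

3

Top species (has prey, but nothing eats it): Cottontail, Coyote, Badger.
Count: 3.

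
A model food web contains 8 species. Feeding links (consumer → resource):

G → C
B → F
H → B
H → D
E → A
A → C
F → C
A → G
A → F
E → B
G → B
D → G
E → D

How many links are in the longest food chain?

5 links

One longest chain: C → F → B → G → A → E.
It has 6 species and 5 links.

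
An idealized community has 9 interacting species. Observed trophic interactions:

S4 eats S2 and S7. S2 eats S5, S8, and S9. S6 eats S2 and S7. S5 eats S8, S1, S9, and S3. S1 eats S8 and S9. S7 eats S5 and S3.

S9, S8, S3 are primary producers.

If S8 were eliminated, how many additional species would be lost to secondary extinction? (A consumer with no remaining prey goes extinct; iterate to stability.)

0

Remove S8.
Every predator of it retains at least one other prey: S1 still has S9; S5 still has S9, S3, S1; S2 still has S9, S5.
No consumer loses all prey, so no secondary extinctions occur.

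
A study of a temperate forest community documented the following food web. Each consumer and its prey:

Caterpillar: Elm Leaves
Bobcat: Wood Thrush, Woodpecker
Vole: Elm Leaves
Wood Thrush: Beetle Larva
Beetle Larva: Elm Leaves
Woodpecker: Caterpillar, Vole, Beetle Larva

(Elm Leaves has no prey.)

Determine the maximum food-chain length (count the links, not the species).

One longest chain: Elm Leaves → Beetle Larva → Wood Thrush → Bobcat.
It has 4 species and 3 links.

3 links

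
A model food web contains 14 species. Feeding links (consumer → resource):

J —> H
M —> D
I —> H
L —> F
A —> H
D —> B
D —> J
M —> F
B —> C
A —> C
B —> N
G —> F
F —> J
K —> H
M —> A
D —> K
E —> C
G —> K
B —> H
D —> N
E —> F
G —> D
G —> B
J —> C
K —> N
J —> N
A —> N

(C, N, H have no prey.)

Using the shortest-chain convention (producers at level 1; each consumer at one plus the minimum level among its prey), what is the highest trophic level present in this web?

Producers (level 1): C, N, H.
Following each consumer down to its lowest-level prey: C → J → F → L (levels 1 through 4).
All prey of L (F 3) are at level 3 or above, so L is at level 1 + 3 = 4.
Every consumer has at least one prey at level 3 or below, so none exceeds level 4.

4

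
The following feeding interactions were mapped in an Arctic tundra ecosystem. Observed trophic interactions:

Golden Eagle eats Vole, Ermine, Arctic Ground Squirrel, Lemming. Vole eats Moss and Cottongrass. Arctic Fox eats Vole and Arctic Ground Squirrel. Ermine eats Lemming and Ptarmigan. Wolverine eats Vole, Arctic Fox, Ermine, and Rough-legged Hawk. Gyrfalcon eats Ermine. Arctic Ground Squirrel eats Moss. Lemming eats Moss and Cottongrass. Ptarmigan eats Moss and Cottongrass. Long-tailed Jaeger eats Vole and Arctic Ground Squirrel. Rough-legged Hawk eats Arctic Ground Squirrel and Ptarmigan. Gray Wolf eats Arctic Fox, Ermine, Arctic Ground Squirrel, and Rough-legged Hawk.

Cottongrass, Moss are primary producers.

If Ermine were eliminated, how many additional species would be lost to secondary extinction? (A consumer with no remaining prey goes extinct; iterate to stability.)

1

Remove Ermine.
Round 1: Gyrfalcon (all prey gone) → extinct.
No further losses. Total secondary extinctions: 1.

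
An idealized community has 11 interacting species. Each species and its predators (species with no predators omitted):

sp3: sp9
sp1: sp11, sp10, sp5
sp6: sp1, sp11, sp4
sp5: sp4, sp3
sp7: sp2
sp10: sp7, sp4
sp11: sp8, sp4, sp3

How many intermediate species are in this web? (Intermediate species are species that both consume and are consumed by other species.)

6

Intermediate species (has both prey and predators): sp1, sp11, sp10, sp5, sp7, sp3.
Count: 6.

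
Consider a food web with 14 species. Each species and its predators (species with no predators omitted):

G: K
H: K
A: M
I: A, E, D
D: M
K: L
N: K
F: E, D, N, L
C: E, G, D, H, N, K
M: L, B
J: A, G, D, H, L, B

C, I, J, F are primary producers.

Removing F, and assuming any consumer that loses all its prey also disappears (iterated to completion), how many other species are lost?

Remove F.
Every predator of it retains at least one other prey: E still has C, I; D still has C, I, J; N still has C; L still has J, M, K.
No consumer loses all prey, so no secondary extinctions occur.

0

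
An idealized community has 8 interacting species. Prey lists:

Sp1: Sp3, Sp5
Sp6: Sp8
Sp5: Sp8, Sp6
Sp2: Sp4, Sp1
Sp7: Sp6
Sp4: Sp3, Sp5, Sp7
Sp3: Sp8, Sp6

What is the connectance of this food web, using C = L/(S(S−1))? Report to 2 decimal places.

The web has S = 8 species and L = 13 feeding links.
C = L / (S(S−1)) = 13 / 56 = 0.2321 ≈ 0.23.

C = 0.23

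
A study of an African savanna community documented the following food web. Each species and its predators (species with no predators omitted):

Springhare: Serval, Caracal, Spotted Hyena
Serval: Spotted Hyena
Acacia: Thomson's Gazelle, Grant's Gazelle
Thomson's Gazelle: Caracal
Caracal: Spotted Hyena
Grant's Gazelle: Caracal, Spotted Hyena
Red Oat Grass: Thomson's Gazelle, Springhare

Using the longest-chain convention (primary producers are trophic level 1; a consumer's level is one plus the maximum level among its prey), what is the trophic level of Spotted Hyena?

Trophic level 4

Red Oat Grass is a producer → level 1.
Springhare eats Red Oat Grass → level 2.
Serval eats Springhare → level 3.
Spotted Hyena eats Serval (level 3); other prey at levels: Grant's Gazelle 2, Springhare 2, Caracal 3 → level 4.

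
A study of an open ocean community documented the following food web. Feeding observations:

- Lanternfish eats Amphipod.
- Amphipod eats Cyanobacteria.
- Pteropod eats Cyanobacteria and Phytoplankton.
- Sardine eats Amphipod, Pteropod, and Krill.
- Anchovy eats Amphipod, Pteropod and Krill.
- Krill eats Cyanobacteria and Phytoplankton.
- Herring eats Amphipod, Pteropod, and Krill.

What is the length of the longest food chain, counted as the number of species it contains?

One longest chain: Phytoplankton → Krill → Sardine.
It has 3 species and 2 links.

3 species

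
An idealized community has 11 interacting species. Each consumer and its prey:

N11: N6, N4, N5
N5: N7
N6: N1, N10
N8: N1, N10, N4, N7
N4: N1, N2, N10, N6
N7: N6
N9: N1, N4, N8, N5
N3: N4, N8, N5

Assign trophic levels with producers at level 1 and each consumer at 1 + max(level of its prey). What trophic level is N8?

N1 is a producer → level 1.
N6 eats N1 (level 1); other prey at levels: N10 1 → level 2.
N4 eats N6 (level 2); other prey at levels: N1 1, N2 1, N10 1 → level 3.
N8 eats N4 (level 3); other prey at levels: N1 1, N10 1, N7 3 → level 4.

Trophic level 4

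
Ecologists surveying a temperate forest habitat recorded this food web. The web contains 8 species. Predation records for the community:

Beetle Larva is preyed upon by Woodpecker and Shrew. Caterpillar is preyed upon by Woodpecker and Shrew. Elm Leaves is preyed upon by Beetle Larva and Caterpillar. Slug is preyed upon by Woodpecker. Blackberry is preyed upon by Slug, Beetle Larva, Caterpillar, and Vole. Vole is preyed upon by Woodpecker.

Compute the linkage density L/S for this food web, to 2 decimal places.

There are L = 12 links among S = 8 species.
L/S = 12/8 = 1.5000 ≈ 1.50.

L/S = 1.50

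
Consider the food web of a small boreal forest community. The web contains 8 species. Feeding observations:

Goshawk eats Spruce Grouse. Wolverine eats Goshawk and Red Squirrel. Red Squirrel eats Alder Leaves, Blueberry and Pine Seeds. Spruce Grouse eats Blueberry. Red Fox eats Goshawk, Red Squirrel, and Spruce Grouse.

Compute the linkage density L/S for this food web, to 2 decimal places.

There are L = 10 links among S = 8 species.
L/S = 10/8 = 1.2500 ≈ 1.25.

L/S = 1.25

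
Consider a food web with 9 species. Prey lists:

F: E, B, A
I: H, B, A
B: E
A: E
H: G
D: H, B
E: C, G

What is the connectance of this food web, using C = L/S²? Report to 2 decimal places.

C = 0.16

The web has S = 9 species and L = 13 feeding links.
C = L / S² = 13 / 81 = 0.1605 ≈ 0.16.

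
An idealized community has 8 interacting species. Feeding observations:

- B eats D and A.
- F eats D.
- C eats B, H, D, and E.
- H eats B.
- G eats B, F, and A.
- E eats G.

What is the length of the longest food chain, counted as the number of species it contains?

5 species

One longest chain: D → B → G → E → C.
It has 5 species and 4 links.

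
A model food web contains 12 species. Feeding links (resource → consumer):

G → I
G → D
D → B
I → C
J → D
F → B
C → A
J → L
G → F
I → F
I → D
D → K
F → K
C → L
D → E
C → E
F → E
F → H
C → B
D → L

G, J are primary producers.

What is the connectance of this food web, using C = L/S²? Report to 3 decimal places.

The web has S = 12 species and L = 20 feeding links.
C = L / S² = 20 / 144 = 0.1389 ≈ 0.139.

C = 0.139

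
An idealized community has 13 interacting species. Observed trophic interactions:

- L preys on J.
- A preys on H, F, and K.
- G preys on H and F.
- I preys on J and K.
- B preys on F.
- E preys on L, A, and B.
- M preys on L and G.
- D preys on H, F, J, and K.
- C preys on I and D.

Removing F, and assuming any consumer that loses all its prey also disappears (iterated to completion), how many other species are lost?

1

Remove F.
Round 1: B (all prey gone) → extinct.
No further losses. Total secondary extinctions: 1.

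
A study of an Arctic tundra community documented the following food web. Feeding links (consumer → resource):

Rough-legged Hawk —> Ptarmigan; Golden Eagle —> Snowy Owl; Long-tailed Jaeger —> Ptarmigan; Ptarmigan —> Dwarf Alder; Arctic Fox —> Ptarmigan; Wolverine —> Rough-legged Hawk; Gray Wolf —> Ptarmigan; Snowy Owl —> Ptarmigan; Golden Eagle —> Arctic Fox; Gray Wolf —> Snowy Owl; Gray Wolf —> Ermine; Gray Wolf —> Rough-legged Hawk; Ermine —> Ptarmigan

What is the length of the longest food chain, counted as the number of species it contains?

4 species

One longest chain: Dwarf Alder → Ptarmigan → Rough-legged Hawk → Wolverine.
It has 4 species and 3 links.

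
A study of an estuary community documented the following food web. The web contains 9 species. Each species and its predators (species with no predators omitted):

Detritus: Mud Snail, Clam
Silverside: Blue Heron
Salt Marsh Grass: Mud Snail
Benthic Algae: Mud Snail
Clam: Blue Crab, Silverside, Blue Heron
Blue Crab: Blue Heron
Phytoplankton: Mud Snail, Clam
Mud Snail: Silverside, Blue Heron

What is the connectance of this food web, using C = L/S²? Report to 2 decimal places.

C = 0.16

The web has S = 9 species and L = 13 feeding links.
C = L / S² = 13 / 81 = 0.1605 ≈ 0.16.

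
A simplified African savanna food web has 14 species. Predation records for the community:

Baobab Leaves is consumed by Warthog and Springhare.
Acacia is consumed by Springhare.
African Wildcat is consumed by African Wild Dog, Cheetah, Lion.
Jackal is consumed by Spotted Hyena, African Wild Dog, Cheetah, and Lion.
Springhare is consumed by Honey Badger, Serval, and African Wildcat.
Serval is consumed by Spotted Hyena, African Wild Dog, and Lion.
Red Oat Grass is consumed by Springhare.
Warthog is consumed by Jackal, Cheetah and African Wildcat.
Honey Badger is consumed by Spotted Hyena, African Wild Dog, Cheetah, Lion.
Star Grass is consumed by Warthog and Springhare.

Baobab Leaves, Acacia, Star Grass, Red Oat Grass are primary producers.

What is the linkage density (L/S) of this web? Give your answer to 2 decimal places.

There are L = 26 links among S = 14 species.
L/S = 26/14 = 1.8571 ≈ 1.86.

L/S = 1.86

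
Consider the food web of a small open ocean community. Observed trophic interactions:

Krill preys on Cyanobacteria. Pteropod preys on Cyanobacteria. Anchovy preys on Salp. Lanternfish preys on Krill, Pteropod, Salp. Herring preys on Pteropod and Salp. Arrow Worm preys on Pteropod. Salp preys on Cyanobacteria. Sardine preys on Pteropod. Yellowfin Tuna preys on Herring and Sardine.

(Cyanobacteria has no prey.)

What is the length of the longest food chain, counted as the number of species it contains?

One longest chain: Cyanobacteria → Pteropod → Sardine → Yellowfin Tuna.
It has 4 species and 3 links.

4 species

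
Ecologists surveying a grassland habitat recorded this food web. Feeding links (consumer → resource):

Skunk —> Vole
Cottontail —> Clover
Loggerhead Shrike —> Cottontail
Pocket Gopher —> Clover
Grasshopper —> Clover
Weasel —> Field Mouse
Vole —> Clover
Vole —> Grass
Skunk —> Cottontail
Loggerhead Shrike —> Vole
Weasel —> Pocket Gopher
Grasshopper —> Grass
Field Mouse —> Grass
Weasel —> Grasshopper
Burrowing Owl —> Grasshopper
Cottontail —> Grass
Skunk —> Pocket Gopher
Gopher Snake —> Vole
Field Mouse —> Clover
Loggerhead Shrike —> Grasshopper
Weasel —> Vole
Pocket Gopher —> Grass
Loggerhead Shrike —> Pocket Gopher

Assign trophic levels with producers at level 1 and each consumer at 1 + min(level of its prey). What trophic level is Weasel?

Clover is a producer → level 1.
Field Mouse eats Clover → level 2.
Weasel eats Field Mouse → level 3.
No prey of Weasel is below level 2, so 3 is the minimum.

Trophic level 3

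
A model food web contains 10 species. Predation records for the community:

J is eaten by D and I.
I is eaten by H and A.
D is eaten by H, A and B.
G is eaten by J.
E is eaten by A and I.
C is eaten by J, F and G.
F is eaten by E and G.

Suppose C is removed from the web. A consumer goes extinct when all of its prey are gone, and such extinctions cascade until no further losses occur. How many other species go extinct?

Remove C.
Round 1: F (all prey gone) → extinct.
Round 2: E (all prey gone), G (all prey gone) → extinct.
Round 3: J (all prey gone) → extinct.
Round 4: D (all prey gone), I (all prey gone) → extinct.
Round 5: H (all prey gone), A (all prey gone), B (all prey gone) → extinct.
No further losses. Total secondary extinctions: 9.

9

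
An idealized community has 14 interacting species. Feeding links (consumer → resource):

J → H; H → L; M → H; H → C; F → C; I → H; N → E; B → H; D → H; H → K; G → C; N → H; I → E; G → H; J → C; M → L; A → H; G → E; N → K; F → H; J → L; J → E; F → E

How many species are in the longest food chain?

3 species

One longest chain: C → H → D.
It has 3 species and 2 links.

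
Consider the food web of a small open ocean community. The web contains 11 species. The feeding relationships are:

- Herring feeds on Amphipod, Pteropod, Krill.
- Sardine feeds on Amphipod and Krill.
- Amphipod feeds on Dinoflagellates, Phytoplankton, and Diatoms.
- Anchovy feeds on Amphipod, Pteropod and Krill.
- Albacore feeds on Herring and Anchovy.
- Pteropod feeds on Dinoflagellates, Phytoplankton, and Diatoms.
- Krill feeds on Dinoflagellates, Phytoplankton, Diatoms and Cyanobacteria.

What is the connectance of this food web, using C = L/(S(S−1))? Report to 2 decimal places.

The web has S = 11 species and L = 20 feeding links.
C = L / (S(S−1)) = 20 / 110 = 0.1818 ≈ 0.18.

C = 0.18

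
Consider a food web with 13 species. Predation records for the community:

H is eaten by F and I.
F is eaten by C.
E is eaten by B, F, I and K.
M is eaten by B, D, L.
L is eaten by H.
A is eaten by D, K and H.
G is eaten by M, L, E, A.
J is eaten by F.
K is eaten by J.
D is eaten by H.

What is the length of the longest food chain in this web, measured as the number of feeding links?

One longest chain: G → A → K → J → F → C.
It has 6 species and 5 links.

5 links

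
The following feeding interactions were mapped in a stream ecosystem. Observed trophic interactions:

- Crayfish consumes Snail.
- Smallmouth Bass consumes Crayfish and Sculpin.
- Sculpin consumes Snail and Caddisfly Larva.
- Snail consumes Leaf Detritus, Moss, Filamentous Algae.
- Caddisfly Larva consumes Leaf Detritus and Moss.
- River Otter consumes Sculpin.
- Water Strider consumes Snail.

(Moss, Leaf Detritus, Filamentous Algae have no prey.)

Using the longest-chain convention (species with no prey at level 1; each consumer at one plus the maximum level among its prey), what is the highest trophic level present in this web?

4

Basal resources (level 1): Moss, Leaf Detritus, Filamentous Algae.
Moss → Caddisfly Larva → Sculpin → River Otter gives River Otter level 4.
No species has a prey at level 4, so no species reaches level 5.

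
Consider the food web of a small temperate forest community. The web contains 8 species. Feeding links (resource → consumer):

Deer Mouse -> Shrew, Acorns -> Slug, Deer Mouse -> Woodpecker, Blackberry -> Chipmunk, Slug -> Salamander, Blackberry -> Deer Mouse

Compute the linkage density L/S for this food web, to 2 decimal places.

L/S = 0.75

There are L = 6 links among S = 8 species.
L/S = 6/8 = 0.7500 ≈ 0.75.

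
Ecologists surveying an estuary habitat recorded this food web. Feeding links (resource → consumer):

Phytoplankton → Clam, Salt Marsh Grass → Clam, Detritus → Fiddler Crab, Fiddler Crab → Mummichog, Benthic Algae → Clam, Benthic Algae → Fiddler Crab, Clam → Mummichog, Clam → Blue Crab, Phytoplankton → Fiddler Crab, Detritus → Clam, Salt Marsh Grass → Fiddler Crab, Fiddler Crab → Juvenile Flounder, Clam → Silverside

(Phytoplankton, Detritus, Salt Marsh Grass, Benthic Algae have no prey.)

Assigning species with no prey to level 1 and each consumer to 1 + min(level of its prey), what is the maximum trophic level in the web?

Basal resources (level 1): Phytoplankton, Detritus, Salt Marsh Grass, Benthic Algae.
Following each consumer down to its lowest-level prey: Phytoplankton → Fiddler Crab → Juvenile Flounder (levels 1 through 3).
All prey of Juvenile Flounder (Fiddler Crab 2) are at level 2 or above, so Juvenile Flounder is at level 1 + 2 = 3.
Every consumer has at least one prey at level 2 or below, so none exceeds level 3.

3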